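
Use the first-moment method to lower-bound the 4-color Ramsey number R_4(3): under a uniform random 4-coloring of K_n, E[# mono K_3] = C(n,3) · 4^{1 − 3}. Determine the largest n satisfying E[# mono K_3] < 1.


We need C(n, 3) · 4^{1 − 3} < 1, i.e. C(n, 3) < 4^{3 − 1} = 16.
Check values of n near the boundary:
  n = 3: C(3, 3) = 1; 1 < 16? YES
  n = 4: C(4, 3) = 4; 4 < 16? YES
  n = 5: C(5, 3) = 10; 10 < 16? YES
  n = 6: C(6, 3) = 20; 20 < 16? NO
  n = 7: C(7, 3) = 35; 35 < 16? NO
  n = 8: C(8, 3) = 56; 56 < 16? NO
The largest n with C(n, 3) < 16 is n = 5 (where E[X] = 5/8 ≈ 0.625000). Hence R_4(3) > 5, i.e. R_4(3) ≥ 6.

Largest n = 5; hence R_4(3) > 5.


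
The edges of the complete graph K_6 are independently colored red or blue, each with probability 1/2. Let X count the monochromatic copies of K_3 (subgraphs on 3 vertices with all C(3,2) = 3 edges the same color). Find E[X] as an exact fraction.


Let X = Σ_S X_S over the C(6, 3) = 20 subsets S of size 3, where X_S = 1 if the K_3 on S is monochromatic.
For a fixed S, the K_3 on S has C(3, 2) = 3 edges. P[all 3 edges red] = (1/2)^3, and likewise for blue, so P[monochromatic] = 2·(1/2)^3 = 2^{1 − 3} = 1/4.
By linearity: E[X] = C(6, 3) · 2^{1 − 3} = 20 · 1/4 = 5.
Numerically: E[X] ≈ 5.00000.

E[X] = C(6,3)·2^(1−C(3,2)) = 5 ≈ 5.00000.


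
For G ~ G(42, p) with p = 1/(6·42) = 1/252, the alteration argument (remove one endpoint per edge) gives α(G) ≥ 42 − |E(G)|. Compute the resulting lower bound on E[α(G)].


E[|E(G)|] = C(42, 2)·p = 861 · (1/252) = 41/12.
E[α(G)] ≥ n − E[|E(G)|] = 42 − 41/12 = 463/12.
Numerically: ≈ 38.583333.
(This is only a lower bound; the true E[α(G)] may be larger.)

E[α(G)] ≥ 463/12 ≈ 38.583333.


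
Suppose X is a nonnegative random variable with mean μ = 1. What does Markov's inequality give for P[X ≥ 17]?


μ = E[X] = 1, a = 17.
Markov: P[X ≥ 17] ≤ μ/a = (1)/17 = 1/17.
Numerically: ≈ 0.05882.
(Since a = 17 > μ = 1.00000, the bound 1/17 is < 1 and informative.)

P[X ≥ 17] ≤ 1/17 ≈ 0.05882.


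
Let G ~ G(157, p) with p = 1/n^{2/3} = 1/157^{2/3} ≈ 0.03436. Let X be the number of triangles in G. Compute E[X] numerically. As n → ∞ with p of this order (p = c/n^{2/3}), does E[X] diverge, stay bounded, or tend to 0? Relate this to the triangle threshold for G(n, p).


Number of potential triangles: C(157, 3) = 632710.
Each occurs with probability p³ ≈ (0.03436)³ ≈ 4.056960e-05.
By linearity: E[X] = C(157, 3)·p³ ≈ 632710 · 4.056960e-05 ≈ 25.6688.
Since α = 2/3 < 1, p = c/n^{2/3} ≫ 1/n is above the triangle threshold p ~ 1/n. Asymptotically E[X] ~ (c³/6)·n^{3(1−α)} = (1³/6)·n^{1} → ∞; triangles are abundant w.h.p.

E[X] ≈ 25.6688; in regime p = Θ(1/n^{2/3}) E[X] diverges (above the triangle threshold p ~ 1/n).


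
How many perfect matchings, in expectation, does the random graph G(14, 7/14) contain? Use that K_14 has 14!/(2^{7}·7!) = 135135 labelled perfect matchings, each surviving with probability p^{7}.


K_14 has 14!/(2^{7}·7!) = 135135 labelled perfect matchings.
For each such perfect matching H, let X_H = 1 if all 7 edges of H are present in G. Then P[X_H = 1] = p^{7} = (1/2)^{7} = 1/128.
By linearity: E[X] = Σ_H E[X_H] = 135135 · p^{7} = 135135 · 1/128 = 135135/128.
Numerically: E[X] ≈ 1055.7.

E[X] = 135135 · (1/2)^{7} = 135135/128 ≈ 1055.7.


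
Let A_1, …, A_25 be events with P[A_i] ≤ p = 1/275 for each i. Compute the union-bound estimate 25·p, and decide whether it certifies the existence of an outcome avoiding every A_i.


Union bound: P[∪_{i=1}^{25} A_i] ≤ Σ_i P[A_i] ≤ 25·p = 25·(1/275) = 1/11.
Numerically: 1/11 ≈ 0.0909091.
Is 1/11 < 1? YES.
Since P[∪ A_i] ≤ 1/11 < 1, the complement has P[∩ A_i^c] ≥ 1 − 1/11 = 10/11 > 0, so some outcome avoids every A_i.

25·p = 1/11 ≈ 0.0909091; existence CERTIFIED by the union bound.


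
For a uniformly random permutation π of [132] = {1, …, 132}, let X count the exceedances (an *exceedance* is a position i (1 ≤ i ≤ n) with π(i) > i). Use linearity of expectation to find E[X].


Write X = Σ_{i=1}^{132} X_i, where X_i = 1_{π(i) > i}.
For each fixed i, π(i) is uniform over {1, …, 132} (marginal of a uniform permutation), so P[π(i) > i] = (n − i)/n. Summing: Σ_{i=1}^{132} (n − i)/n = (0 + 1 + … + 131)/132 = 132(132 − 1)/(2·132) = (132 − 1)/2.
Hence E[X] = Σ_{i=1}^{132} (132 − i)/132 = 131/2 ≈ 65.50000.

E[X] = 131/2 = 65.50000.


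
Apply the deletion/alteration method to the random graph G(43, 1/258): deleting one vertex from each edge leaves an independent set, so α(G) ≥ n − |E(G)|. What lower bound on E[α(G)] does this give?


E[|E(G)|] = C(43, 2)·p = 903 · (1/258) = 7/2.
E[α(G)] ≥ n − E[|E(G)|] = 43 − 7/2 = 79/2.
Numerically: ≈ 39.5000.
(This is only a lower bound; the true E[α(G)] may be larger.)

E[α(G)] ≥ 79/2 ≈ 39.5000.


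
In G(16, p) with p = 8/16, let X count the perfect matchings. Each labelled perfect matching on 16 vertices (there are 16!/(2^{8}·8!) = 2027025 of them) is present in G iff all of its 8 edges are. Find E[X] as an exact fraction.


K_16 has 16!/(2^{8}·8!) = 2027025 labelled perfect matchings.
For each such perfect matching H, let X_H = 1 if all 8 edges of H are present in G. Then P[X_H = 1] = p^{8} = (1/2)^{8} = 1/256.
By linearity of expectation: E[X] = Σ_H E[X_H] = 2027025 · p^{8} = 2027025 · 1/256 = 2027025/256.
Numerically: E[X] ≈ 7918.1.

E[X] = 2027025 · (1/2)^{8} = 2027025/256 ≈ 7918.1.


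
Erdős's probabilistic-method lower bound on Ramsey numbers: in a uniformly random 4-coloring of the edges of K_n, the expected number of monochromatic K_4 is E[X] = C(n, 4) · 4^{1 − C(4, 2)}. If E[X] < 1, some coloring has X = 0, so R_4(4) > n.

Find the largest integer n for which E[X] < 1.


We need C(n, 4) · 4^{1 − 6} < 1, i.e. C(n, 4) < 4^{6 − 1} = 1024.
Check values of n near the boundary:
  n = 11: C(11, 4) = 330; 330 < 1024? YES
  n = 12: C(12, 4) = 495; 495 < 1024? YES
  n = 13: C(13, 4) = 715; 715 < 1024? YES
  n = 14: C(14, 4) = 1001; 1001 < 1024? YES
  n = 15: C(15, 4) = 1365; 1365 < 1024? NO
  n = 16: C(16, 4) = 1820; 1820 < 1024? NO
  n = 17: C(17, 4) = 2380; 2380 < 1024? NO
The largest n with C(n, 4) < 1024 is n = 14 (where E[X] = 1001/1024 ≈ 0.97754). Hence R_4(4) > 14, i.e. R_4(4) ≥ 15.

Largest n = 14; hence R_4(4) > 14.


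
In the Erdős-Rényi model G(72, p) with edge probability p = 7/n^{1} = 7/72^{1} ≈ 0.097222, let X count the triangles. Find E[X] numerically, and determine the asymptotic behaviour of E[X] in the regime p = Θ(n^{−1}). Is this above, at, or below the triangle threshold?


Number of potential triangles: C(72, 3) = 59640.
Each occurs with probability p³ ≈ (0.097222)³ ≈ 9.1896005e-04.
By linearity: E[X] = C(72, 3)·p³ ≈ 59640 · 9.1896005e-04 ≈ 54.80678.
Here α = 1, so p = 7/n is exactly at the triangle threshold p ~ 1/n. Asymptotically E[X] → c³/6 = 7³/6 = 343/6 ≈ 57.16667, a bounded constant. In this regime the triangle count is asymptotically Poisson(c³/6).

E[X] ≈ 54.80678; in regime p = Θ(1/n^{1}) E[X] stays bounded (at the triangle threshold p ~ 1/n).


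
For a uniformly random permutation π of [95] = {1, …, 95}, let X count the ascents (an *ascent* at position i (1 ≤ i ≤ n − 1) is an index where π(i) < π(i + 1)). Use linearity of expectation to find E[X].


Write X = Σ X_I over i = 1, …, 94, with X_I the indicator of one ascent.
There are 94 indicators.
For each fixed i, the pair (π(i), π(i+1)) is a uniformly random ordered pair of distinct values from {1, …, 95}; by symmetry P[π(i) < π(i+1)] = 1/2.
By linearity: E[X] = 94 · (1/2) = (95 − 1) · (1/2) = 47 ≈ 47.000.

E[X] = 47 = 47.000.


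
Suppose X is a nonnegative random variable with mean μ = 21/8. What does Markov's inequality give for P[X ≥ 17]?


μ = E[X] = 21/8, a = 17.
Markov: P[X ≥ 17] ≤ μ/a = (21/8)/17 = 21/136.
Numerically: ≈ 0.1544.
(Since a = 17 > μ = 2.6250, the bound 21/136 is < 1 and informative.)

P[X ≥ 17] ≤ 21/136 ≈ 0.1544.


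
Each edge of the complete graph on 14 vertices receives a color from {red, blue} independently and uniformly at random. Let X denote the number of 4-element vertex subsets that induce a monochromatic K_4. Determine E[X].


Let X = Σ_S X_S over the C(14, 4) = 1001 subsets S of size 4, where X_S = 1 if the K_4 on S is monochromatic.
For a fixed S, the K_4 on S has C(4, 2) = 6 edges. P[all 6 edges red] = (1/2)^6, and likewise for blue, so P[monochromatic] = 2·(1/2)^6 = 2^{1 − 6} = 1/32.
Summing: E[X] = C(14, 4) · 2^{1 − 6} = 1001 · 1/32 = 1001/32.
Numerically: E[X] ≈ 31.2812.

E[X] = C(14,4)·2^(1−C(4,2)) = 1001/32 ≈ 31.2812.


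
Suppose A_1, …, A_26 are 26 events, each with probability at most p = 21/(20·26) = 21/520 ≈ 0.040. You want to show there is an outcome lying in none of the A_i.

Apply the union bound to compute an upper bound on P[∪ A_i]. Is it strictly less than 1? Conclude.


Union bound: P[∪_{i=1}^{26} A_i] ≤ Σ_i P[A_i] ≤ 26·p = 26·(21/520) = 21/20.
Numerically: 21/20 ≈ 1.050.
Is 21/20 < 1? NO.
Since the bound 21/20 is ≥ 1, the union bound is uninformative here; it does NOT by itself certify existence.

26·p = 21/20 ≈ 1.050; existence NOT certified by the union bound.


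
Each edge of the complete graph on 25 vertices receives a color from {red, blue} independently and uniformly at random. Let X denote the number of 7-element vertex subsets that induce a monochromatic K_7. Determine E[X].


Let X = Σ_S X_S over the C(25, 7) = 480700 subsets S of size 7, where X_S = 1 if the K_7 on S is monochromatic.
For a fixed S, the K_7 on S has C(7, 2) = 21 edges. P[all 21 edges red] = (1/2)^21, and likewise for blue, so P[monochromatic] = 2·(1/2)^21 = 2^{1 − 21} = 1/1048576.
By linearity: E[X] = C(25, 7) · 2^{1 − 21} = 480700 · 1/1048576 = 120175/262144.
Numerically: E[X] ≈ 0.458.

E[X] = C(25,7)·2^(1−C(7,2)) = 120175/262144 ≈ 0.458.


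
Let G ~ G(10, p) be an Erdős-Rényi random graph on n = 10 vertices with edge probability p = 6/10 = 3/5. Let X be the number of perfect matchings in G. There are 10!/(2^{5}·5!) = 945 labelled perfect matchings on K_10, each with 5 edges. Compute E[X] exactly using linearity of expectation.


K_10 has 10!/(2^{5}·5!) = 945 labelled perfect matchings.
For each such perfect matching H, let X_H = 1 if all 5 edges of H are present in G. Then P[X_H = 1] = p^{5} = (3/5)^{5} = 243/3125.
By linearity: E[X] = Σ_H E[X_H] = 945 · p^{5} = 945 · 243/3125 = 45927/625.
Numerically: E[X] ≈ 73.4832.

E[X] = 945 · (3/5)^{5} = 45927/625 ≈ 73.4832.


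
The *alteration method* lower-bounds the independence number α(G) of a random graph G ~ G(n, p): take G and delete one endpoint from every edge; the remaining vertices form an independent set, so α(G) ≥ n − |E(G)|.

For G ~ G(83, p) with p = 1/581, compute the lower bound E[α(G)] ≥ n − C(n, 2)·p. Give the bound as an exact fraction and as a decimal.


E[|E(G)|] = C(83, 2)·p = 3403 · (1/581) = 41/7.
E[α(G)] ≥ n − E[|E(G)|] = 83 − 41/7 = 540/7.
Numerically: ≈ 77.14286.
(This is only a lower bound; the true E[α(G)] may be larger.)

E[α(G)] ≥ 540/7 ≈ 77.14286.


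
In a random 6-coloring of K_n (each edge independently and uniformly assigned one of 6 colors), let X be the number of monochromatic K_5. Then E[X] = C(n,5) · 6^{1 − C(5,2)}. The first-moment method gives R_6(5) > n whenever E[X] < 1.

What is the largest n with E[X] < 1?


We need C(n, 5) · 6^{1 − 10} < 1, i.e. C(n, 5) < 6^{10 − 1} = 10077696.
Check values of n near the boundary:
  n = 62: C(62, 5) = 6471002; 6471002 < 10077696? YES
  n = 63: C(63, 5) = 7028847; 7028847 < 10077696? YES
  n = 64: C(64, 5) = 7624512; 7624512 < 10077696? YES
  n = 65: C(65, 5) = 8259888; 8259888 < 10077696? YES
  n = 66: C(66, 5) = 8936928; 8936928 < 10077696? YES
  n = 67: C(67, 5) = 9657648; 9657648 < 10077696? YES
  n = 68: C(68, 5) = 10424128; 10424128 < 10077696? NO
  n = 69: C(69, 5) = 11238513; 11238513 < 10077696? NO
The largest n with C(n, 5) < 10077696 is n = 67 (where E[X] = 67067/69984 ≈ 0.958319). Hence R_6(5) > 67, i.e. R_6(5) ≥ 68.

Largest n = 67; hence R_6(5) > 67.


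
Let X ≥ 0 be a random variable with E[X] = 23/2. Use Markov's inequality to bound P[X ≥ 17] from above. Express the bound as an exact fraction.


μ = E[X] = 23/2, a = 17.
Markov: P[X ≥ 17] ≤ μ/a = (23/2)/17 = 23/34.
Numerically: ≈ 0.676.
(Since a = 17 > μ = 11.500, the bound 23/34 is < 1 and informative.)

P[X ≥ 17] ≤ 23/34 ≈ 0.676.


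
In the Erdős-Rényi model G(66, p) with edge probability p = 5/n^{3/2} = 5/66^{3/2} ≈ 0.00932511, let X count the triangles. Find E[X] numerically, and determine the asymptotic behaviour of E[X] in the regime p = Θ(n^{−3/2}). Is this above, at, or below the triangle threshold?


Number of potential triangles: C(66, 3) = 45760.
Each occurs with probability p³ ≈ (0.00932511)³ ≈ 8.10890669e-07.
By linearity: E[X] = C(66, 3)·p³ ≈ 45760 · 8.10890669e-07 ≈ 0.037106.
Since α = 3/2 > 1, p = c/n^{3/2} = o(1/n) is below the triangle threshold p ~ 1/n. Asymptotically E[X] ~ (c³/6)·n^{3(1−α)} = (5³/6)·n^{-1.5} → 0, so by Markov's inequality G has no triangles w.h.p.

E[X] ≈ 0.037106; in regime p = Θ(1/n^{3/2}) E[X] tends to 0 (below the triangle threshold p ~ 1/n).


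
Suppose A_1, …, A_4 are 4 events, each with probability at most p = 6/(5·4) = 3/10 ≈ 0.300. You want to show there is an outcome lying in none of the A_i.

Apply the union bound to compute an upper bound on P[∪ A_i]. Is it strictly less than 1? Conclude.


Union bound: P[∪_{i=1}^{4} A_i] ≤ Σ_i P[A_i] ≤ 4·p = 4·(3/10) = 6/5.
Numerically: 6/5 ≈ 1.200.
Is 6/5 < 1? NO.
Since the bound 6/5 is ≥ 1, the union bound is uninformative here; it does NOT by itself certify existence.

4·p = 6/5 ≈ 1.200; existence NOT certified by the union bound.


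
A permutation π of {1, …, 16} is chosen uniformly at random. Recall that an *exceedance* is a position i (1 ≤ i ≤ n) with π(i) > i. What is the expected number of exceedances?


Write X = Σ_{i=1}^{16} X_i, where X_i = 1_{π(i) > i}.
For each fixed i, π(i) is uniform over {1, …, 16} (marginal of a uniform permutation), so P[π(i) > i] = (n − i)/n. Summing: Σ_{i=1}^{16} (n − i)/n = (0 + 1 + … + 15)/16 = 16(16 − 1)/(2·16) = (16 − 1)/2.
Hence E[X] = Σ_{i=1}^{16} (16 − i)/16 = 15/2 ≈ 7.500000.

E[X] = 15/2 = 7.500000.


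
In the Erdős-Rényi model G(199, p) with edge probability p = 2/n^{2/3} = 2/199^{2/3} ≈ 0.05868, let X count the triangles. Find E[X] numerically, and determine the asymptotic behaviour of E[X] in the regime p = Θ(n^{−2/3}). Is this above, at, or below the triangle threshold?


Number of potential triangles: C(199, 3) = 1293699.
Each occurs with probability p³ ≈ (0.05868)³ ≈ 2.020151e-04.
By linearity: E[X] = C(199, 3)·p³ ≈ 1293699 · 2.020151e-04 ≈ 261.3467.
Since α = 2/3 < 1, p = c/n^{2/3} ≫ 1/n is above the triangle threshold p ~ 1/n. Asymptotically E[X] ~ (c³/6)·n^{3(1−α)} = (2³/6)·n^{1} → ∞; triangles are abundant w.h.p.

E[X] ≈ 261.3467; in regime p = Θ(1/n^{2/3}) E[X] diverges (above the triangle threshold p ~ 1/n).


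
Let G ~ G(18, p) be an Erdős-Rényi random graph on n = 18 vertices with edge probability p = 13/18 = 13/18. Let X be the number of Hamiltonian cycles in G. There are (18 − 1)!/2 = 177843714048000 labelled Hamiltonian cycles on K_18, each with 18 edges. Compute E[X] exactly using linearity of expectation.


K_18 has (18 − 1)!/2 = 177843714048000 labelled Hamiltonian cycles.
For each such Hamiltonian cycle H, let X_H = 1 if all 18 edges of H are present in G. Then P[X_H = 1] = p^{18} = (13/18)^{18} = 112455406951957393129/39346408075296537575424.
By linearity of expectation: E[X] = Σ_H E[X_H] = 177843714048000 · p^{18} = 177843714048000 · 112455406951957393129/39346408075296537575424 = 1674446952588776589016668875/3294258113514384.
Numerically: E[X] ≈ 5.0829e+11.

E[X] = 177843714048000 · (13/18)^{18} = 1674446952588776589016668875/3294258113514384 ≈ 5.0829e+11.


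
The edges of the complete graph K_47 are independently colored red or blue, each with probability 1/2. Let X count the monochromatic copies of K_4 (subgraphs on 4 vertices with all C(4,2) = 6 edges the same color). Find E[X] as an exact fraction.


Let X = Σ_S X_S over the C(47, 4) = 178365 subsets S of size 4, where X_S = 1 if the K_4 on S is monochromatic.
For a fixed S, the K_4 on S has C(4, 2) = 6 edges. P[all 6 edges red] = (1/2)^6, and likewise for blue, so P[monochromatic] = 2·(1/2)^6 = 2^{1 − 6} = 1/32.
By linearity of expectation: E[X] = C(47, 4) · 2^{1 − 6} = 178365 · 1/32 = 178365/32.
Numerically: E[X] ≈ 5573.90625.

E[X] = C(47,4)·2^(1−C(4,2)) = 178365/32 ≈ 5573.90625.


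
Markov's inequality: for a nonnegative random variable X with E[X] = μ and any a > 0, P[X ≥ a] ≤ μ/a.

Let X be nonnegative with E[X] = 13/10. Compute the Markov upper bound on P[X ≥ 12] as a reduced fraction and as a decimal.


μ = E[X] = 13/10, a = 12.
Markov: P[X ≥ 12] ≤ μ/a = (13/10)/12 = 13/120.
Numerically: ≈ 0.10833.
(Since a = 12 > μ = 1.30000, the bound 13/120 is < 1 and informative.)

P[X ≥ 12] ≤ 13/120 ≈ 0.10833.


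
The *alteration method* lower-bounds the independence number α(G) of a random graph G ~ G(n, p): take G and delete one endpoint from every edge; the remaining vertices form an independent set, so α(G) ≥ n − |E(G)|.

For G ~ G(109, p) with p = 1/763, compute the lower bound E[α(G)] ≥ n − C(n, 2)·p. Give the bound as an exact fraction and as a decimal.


E[|E(G)|] = C(109, 2)·p = 5886 · (1/763) = 54/7.
E[α(G)] ≥ n − E[|E(G)|] = 109 − 54/7 = 709/7.
Numerically: ≈ 101.2857.
(This is only a lower bound; the true E[α(G)] may be larger.)

E[α(G)] ≥ 709/7 ≈ 101.2857.


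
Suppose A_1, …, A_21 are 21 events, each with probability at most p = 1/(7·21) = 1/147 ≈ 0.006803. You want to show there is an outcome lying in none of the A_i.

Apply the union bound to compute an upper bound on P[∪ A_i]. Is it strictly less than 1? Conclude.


Union bound: P[∪_{i=1}^{21} A_i] ≤ Σ_i P[A_i] ≤ 21·p = 21·(1/147) = 1/7.
Numerically: 1/7 ≈ 0.142857.
Is 1/7 < 1? YES.
Since P[∪ A_i] ≤ 1/7 < 1, the complement has P[∩ A_i^c] ≥ 1 − 1/7 = 6/7 > 0, so some outcome avoids every A_i.

21·p = 1/7 ≈ 0.142857; existence CERTIFIED by the union bound.


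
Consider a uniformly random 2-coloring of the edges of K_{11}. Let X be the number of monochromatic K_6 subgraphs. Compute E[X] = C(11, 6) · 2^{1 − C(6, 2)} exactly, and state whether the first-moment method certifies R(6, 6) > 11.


E[X] = C(11, 6) · 2^{1 − 15} = 462 · 2^{−14} = 462/16384.
As a reduced fraction: E[X] = 231/8192 ≈ 0.0281982.
Is E[X] < 1? YES.
Since E[X] < 1, there exists a 2-coloring of K_{11} with no monochromatic K_6; hence R(6, 6) > 11.

E[X] = 231/8192 ≈ 0.0281982; E[X] < 1, so R(6, 6) > 11.


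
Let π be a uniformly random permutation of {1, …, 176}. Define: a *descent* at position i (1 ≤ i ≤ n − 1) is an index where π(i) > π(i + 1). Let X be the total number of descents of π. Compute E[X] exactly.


Write X = Σ X_I over i = 1, …, 175, with X_I the indicator of one descent.
There are 175 indicators.
For each fixed i, the pair (π(i), π(i+1)) is a uniformly random ordered pair of distinct values from {1, …, 176}; by symmetry P[π(i) > π(i+1)] = 1/2.
By linearity: E[X] = 175 · (1/2) = (176 − 1) · (1/2) = 175/2 ≈ 87.5000.

E[X] = 175/2 = 87.5000.


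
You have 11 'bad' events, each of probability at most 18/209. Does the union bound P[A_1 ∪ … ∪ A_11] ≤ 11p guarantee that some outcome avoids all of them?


Union bound: P[∪_{i=1}^{11} A_i] ≤ Σ_i P[A_i] ≤ 11·p = 11·(18/209) = 18/19.
Numerically: 18/19 ≈ 0.947368.
Is 18/19 < 1? YES.
Since P[∪ A_i] ≤ 18/19 < 1, the complement has P[∩ A_i^c] ≥ 1 − 18/19 = 1/19 > 0, so some outcome avoids every A_i.

11·p = 18/19 ≈ 0.947368; existence CERTIFIED by the union bound.


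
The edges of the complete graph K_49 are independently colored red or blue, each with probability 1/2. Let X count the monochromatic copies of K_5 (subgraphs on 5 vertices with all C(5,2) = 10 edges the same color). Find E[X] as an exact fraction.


Let X = Σ_S X_S over the C(49, 5) = 1906884 subsets S of size 5, where X_S = 1 if the K_5 on S is monochromatic.
For a fixed S, the K_5 on S has C(5, 2) = 10 edges. P[all 10 edges red] = (1/2)^10, and likewise for blue, so P[monochromatic] = 2·(1/2)^10 = 2^{1 − 10} = 1/512.
Summing: E[X] = C(49, 5) · 2^{1 − 10} = 1906884 · 1/512 = 476721/128.
Numerically: E[X] ≈ 3724.38281.

E[X] = C(49,5)·2^(1−C(5,2)) = 476721/128 ≈ 3724.38281.


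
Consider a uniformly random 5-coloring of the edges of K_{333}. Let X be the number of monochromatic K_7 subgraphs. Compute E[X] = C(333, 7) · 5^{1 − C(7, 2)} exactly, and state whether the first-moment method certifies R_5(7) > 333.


E[X] = C(333, 7) · 5^{1 − 21} = 84549532139028 · 5^{−20} = 84549532139028/95367431640625.
As a reduced fraction: E[X] = 84549532139028/95367431640625 ≈ 0.8866.
Is E[X] < 1? YES.
Since E[X] < 1, there exists a 5-coloring of K_{333} with no monochromatic K_7; hence R_5(7) > 333.

E[X] = 84549532139028/95367431640625 ≈ 0.8866; E[X] < 1, so R_5(7) > 333.


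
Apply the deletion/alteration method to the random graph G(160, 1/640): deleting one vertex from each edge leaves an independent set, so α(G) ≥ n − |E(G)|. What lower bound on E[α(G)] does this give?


E[|E(G)|] = C(160, 2)·p = 12720 · (1/640) = 159/8.
E[α(G)] ≥ n − E[|E(G)|] = 160 − 159/8 = 1121/8.
Numerically: ≈ 140.12500.
(This is only a lower bound; the true E[α(G)] may be larger.)

E[α(G)] ≥ 1121/8 ≈ 140.12500.


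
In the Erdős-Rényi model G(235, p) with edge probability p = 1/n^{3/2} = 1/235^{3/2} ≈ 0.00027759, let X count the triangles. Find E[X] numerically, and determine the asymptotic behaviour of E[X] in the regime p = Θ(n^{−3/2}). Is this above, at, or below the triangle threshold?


Number of potential triangles: C(235, 3) = 2135445.
Each occurs with probability p³ ≈ (0.00027759)³ ≈ 2.1389204e-11.
By linearity: E[X] = C(235, 3)·p³ ≈ 2135445 · 2.1389204e-11 ≈ 0.00005.
Since α = 3/2 > 1, p = c/n^{3/2} = o(1/n) is below the triangle threshold p ~ 1/n. Asymptotically E[X] ~ (c³/6)·n^{3(1−α)} = (1³/6)·n^{-1.5} → 0, so by Markov's inequality G has no triangles w.h.p.

E[X] ≈ 0.00005; in regime p = Θ(1/n^{3/2}) E[X] tends to 0 (below the triangle threshold p ~ 1/n).


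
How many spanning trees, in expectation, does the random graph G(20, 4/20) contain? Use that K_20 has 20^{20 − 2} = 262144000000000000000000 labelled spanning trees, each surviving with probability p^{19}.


K_20 has 20^{20 − 2} = 262144000000000000000000 labelled spanning trees.
For each such spanning tree H, let X_H = 1 if all 19 edges of H are present in G. Then P[X_H = 1] = p^{19} = (1/5)^{19} = 1/19073486328125.
Summing the indicators: E[X] = Σ_H E[X_H] = 262144000000000000000000 · p^{19} = 262144000000000000000000 · 1/19073486328125 = 68719476736/5.
Numerically: E[X] ≈ 1.37439e+10.

E[X] = 262144000000000000000000 · (1/5)^{19} = 68719476736/5 ≈ 1.37439e+10.


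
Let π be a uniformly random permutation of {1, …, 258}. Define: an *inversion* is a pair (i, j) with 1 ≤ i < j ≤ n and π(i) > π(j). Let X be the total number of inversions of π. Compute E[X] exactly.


Write X = Σ X_I over the C(258, 2) = 33153 pairs i < j, with X_I the indicator of one inversion.
There are 33153 indicators.
For each fixed pair i < j, the values π(i) and π(j) are two distinct elements of {1, …, 258} in uniformly random order; by symmetry P[π(i) > π(j)] = 1/2.
By linearity: E[X] = 33153 · (1/2) = C(258, 2) · (1/2) = 33153/2 = 33153/2 ≈ 16576.500.

E[X] = 33153/2 = 16576.500.


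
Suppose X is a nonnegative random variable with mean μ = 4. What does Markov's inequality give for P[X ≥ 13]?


μ = E[X] = 4, a = 13.
Markov: P[X ≥ 13] ≤ μ/a = (4)/13 = 4/13.
Numerically: ≈ 0.30769.
(Since a = 13 > μ = 4.00000, the bound 4/13 is < 1 and informative.)

P[X ≥ 13] ≤ 4/13 ≈ 0.30769.


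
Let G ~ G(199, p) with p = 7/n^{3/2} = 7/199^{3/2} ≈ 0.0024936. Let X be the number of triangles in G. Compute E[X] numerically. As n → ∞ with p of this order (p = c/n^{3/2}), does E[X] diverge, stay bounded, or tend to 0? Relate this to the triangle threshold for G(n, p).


Number of potential triangles: C(199, 3) = 1293699.
Each occurs with probability p³ ≈ (0.0024936)³ ≈ 1.5504411e-08.
By linearity: E[X] = C(199, 3)·p³ ≈ 1293699 · 1.5504411e-08 ≈ 0.02006.
Since α = 3/2 > 1, p = c/n^{3/2} = o(1/n) is below the triangle threshold p ~ 1/n. Asymptotically E[X] ~ (c³/6)·n^{3(1−α)} = (7³/6)·n^{-1.5} → 0, so by Markov's inequality G has no triangles w.h.p.

E[X] ≈ 0.02006; in regime p = Θ(1/n^{3/2}) E[X] tends to 0 (below the triangle threshold p ~ 1/n).


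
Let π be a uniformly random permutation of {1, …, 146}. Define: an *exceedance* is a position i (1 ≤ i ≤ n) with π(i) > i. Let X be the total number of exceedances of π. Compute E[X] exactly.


Write X = Σ_{i=1}^{146} X_i, where X_i = 1_{π(i) > i}.
For each fixed i, π(i) is uniform over {1, …, 146} (marginal of a uniform permutation), so P[π(i) > i] = (n − i)/n. Summing: Σ_{i=1}^{146} (n − i)/n = (0 + 1 + … + 145)/146 = 146(146 − 1)/(2·146) = (146 − 1)/2.
Hence E[X] = Σ_{i=1}^{146} (146 − i)/146 = 145/2 ≈ 72.500000.

E[X] = 145/2 = 72.500000.


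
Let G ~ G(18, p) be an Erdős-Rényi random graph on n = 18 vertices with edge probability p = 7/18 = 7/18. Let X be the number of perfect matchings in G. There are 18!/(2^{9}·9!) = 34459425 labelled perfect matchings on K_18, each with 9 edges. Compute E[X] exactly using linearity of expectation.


K_18 has 18!/(2^{9}·9!) = 34459425 labelled perfect matchings.
For each such perfect matching H, let X_H = 1 if all 9 edges of H are present in G. Then P[X_H = 1] = p^{9} = (7/18)^{9} = 40353607/198359290368.
By linearity of expectation: E[X] = Σ_H E[X_H] = 34459425 · p^{9} = 34459425 · 40353607/198359290368 = 17167433257975/2448880128.
Numerically: E[X] ≈ 7.01e+03.

E[X] = 34459425 · (7/18)^{9} = 17167433257975/2448880128 ≈ 7.01e+03.


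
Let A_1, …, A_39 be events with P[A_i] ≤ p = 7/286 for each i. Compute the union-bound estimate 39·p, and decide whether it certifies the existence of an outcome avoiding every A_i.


Union bound: P[∪_{i=1}^{39} A_i] ≤ Σ_i P[A_i] ≤ 39·p = 39·(7/286) = 21/22.
Numerically: 21/22 ≈ 0.9545455.
Is 21/22 < 1? YES.
Since P[∪ A_i] ≤ 21/22 < 1, the complement has P[∩ A_i^c] ≥ 1 − 21/22 = 1/22 > 0, so some outcome avoids every A_i.

39·p = 21/22 ≈ 0.9545455; existence CERTIFIED by the union bound.


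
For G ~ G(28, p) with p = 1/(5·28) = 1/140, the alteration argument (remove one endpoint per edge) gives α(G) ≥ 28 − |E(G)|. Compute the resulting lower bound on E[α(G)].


E[|E(G)|] = C(28, 2)·p = 378 · (1/140) = 27/10.
E[α(G)] ≥ n − E[|E(G)|] = 28 − 27/10 = 253/10.
Numerically: ≈ 25.300000.
(This is only a lower bound; the true E[α(G)] may be larger.)

E[α(G)] ≥ 253/10 ≈ 25.300000.


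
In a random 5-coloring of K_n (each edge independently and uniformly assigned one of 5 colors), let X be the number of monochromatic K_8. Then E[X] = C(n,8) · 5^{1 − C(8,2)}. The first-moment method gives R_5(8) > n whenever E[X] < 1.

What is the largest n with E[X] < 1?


We need C(n, 8) · 5^{1 − 28} < 1, i.e. C(n, 8) < 5^{28 − 1} = 7450580596923828125.
Check values of n near the boundary:
  n = 861: C(861, 8) = 7250034996615275865; 7250034996615275865 < 7450580596923828125? YES
  n = 862: C(862, 8) = 7317951015318931845; 7317951015318931845 < 7450580596923828125? YES
  n = 863: C(863, 8) = 7386423071602617757; 7386423071602617757 < 7450580596923828125? YES
  n = 864: C(864, 8) = 7455455062926006708; 7455455062926006708 < 7450580596923828125? NO
The largest n with C(n, 8) < 7450580596923828125 is n = 863 (where E[X] = 7386423071602617757/7450580596923828125 ≈ 0.991). Hence R_5(8) > 863, i.e. R_5(8) ≥ 864.

Largest n = 863; hence R_5(8) > 863.


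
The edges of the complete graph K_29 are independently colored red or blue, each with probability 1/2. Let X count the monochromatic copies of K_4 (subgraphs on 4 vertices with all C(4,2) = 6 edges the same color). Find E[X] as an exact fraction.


Let X = Σ_S X_S over the C(29, 4) = 23751 subsets S of size 4, where X_S = 1 if the K_4 on S is monochromatic.
For a fixed S, the K_4 on S has C(4, 2) = 6 edges. P[all 6 edges red] = (1/2)^6, and likewise for blue, so P[monochromatic] = 2·(1/2)^6 = 2^{1 − 6} = 1/32.
By linearity of expectation: E[X] = C(29, 4) · 2^{1 − 6} = 23751 · 1/32 = 23751/32.
Numerically: E[X] ≈ 742.21875.

E[X] = C(29,4)·2^(1−C(4,2)) = 23751/32 ≈ 742.21875.


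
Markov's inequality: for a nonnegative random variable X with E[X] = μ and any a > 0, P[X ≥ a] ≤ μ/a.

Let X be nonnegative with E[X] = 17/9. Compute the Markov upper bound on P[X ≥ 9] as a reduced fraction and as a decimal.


μ = E[X] = 17/9, a = 9.
Markov: P[X ≥ 9] ≤ μ/a = (17/9)/9 = 17/81.
Numerically: ≈ 0.209877.
(Since a = 9 > μ = 1.888889, the bound 17/81 is < 1 and informative.)

P[X ≥ 9] ≤ 17/81 ≈ 0.209877.


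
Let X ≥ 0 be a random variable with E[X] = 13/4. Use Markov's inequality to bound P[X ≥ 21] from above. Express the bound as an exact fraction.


μ = E[X] = 13/4, a = 21.
Markov: P[X ≥ 21] ≤ μ/a = (13/4)/21 = 13/84.
Numerically: ≈ 0.15476.
(Since a = 21 > μ = 3.25000, the bound 13/84 is < 1 and informative.)

P[X ≥ 21] ≤ 13/84 ≈ 0.15476.


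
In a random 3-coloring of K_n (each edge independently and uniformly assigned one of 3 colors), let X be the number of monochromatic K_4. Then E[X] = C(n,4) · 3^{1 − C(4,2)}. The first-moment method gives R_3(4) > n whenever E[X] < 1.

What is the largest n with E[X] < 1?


We need C(n, 4) · 3^{1 − 6} < 1, i.e. C(n, 4) < 3^{6 − 1} = 243.
Check values of n near the boundary:
  n = 6: C(6, 4) = 15; 15 < 243? YES
  n = 7: C(7, 4) = 35; 35 < 243? YES
  n = 8: C(8, 4) = 70; 70 < 243? YES
  n = 9: C(9, 4) = 126; 126 < 243? YES
  n = 10: C(10, 4) = 210; 210 < 243? YES
  n = 11: C(11, 4) = 330; 330 < 243? NO
  n = 12: C(12, 4) = 495; 495 < 243? NO
The largest n with C(n, 4) < 243 is n = 10 (where E[X] = 70/81 ≈ 0.864198). Hence R_3(4) > 10, i.e. R_3(4) ≥ 11.

Largest n = 10; hence R_3(4) > 10.


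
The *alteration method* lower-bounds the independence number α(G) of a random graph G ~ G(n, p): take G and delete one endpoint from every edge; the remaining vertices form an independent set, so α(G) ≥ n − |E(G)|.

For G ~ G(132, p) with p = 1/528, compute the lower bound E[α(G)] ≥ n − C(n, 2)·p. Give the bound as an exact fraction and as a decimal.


E[|E(G)|] = C(132, 2)·p = 8646 · (1/528) = 131/8.
E[α(G)] ≥ n − E[|E(G)|] = 132 − 131/8 = 925/8.
Numerically: ≈ 115.625000.
(This is only a lower bound; the true E[α(G)] may be larger.)

E[α(G)] ≥ 925/8 ≈ 115.625000.


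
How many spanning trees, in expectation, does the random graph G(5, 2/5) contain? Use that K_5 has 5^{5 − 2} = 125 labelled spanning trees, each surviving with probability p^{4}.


K_5 has 5^{5 − 2} = 125 labelled spanning trees.
For each such spanning tree H, let X_H = 1 if all 4 edges of H are present in G. Then P[X_H = 1] = p^{4} = (2/5)^{4} = 16/625.
Summing the indicators: E[X] = Σ_H E[X_H] = 125 · p^{4} = 125 · 16/625 = 16/5.
Numerically: E[X] ≈ 3.2.

E[X] = 125 · (2/5)^{4} = 16/5 ≈ 3.2.


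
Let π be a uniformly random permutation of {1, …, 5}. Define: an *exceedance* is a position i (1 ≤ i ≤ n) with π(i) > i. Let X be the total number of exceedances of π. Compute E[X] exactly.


Write X = Σ_{i=1}^{5} X_i, where X_i = 1_{π(i) > i}.
For each fixed i, π(i) is uniform over {1, …, 5} (marginal of a uniform permutation), so P[π(i) > i] = (n − i)/n. Summing: Σ_{i=1}^{5} (n − i)/n = (0 + 1 + … + 4)/5 = 5(5 − 1)/(2·5) = (5 − 1)/2.
Hence E[X] = Σ_{i=1}^{5} (5 − i)/5 = 2 ≈ 2.0000.

E[X] = 2 = 2.0000.


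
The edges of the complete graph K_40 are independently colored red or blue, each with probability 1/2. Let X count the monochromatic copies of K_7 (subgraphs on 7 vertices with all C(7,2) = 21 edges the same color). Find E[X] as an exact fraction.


Let X = Σ_S X_S over the C(40, 7) = 18643560 subsets S of size 7, where X_S = 1 if the K_7 on S is monochromatic.
For a fixed S, the K_7 on S has C(7, 2) = 21 edges. P[all 21 edges red] = (1/2)^21, and likewise for blue, so P[monochromatic] = 2·(1/2)^21 = 2^{1 − 21} = 1/1048576.
By linearity of expectation: E[X] = C(40, 7) · 2^{1 − 21} = 18643560 · 1/1048576 = 2330445/131072.
Numerically: E[X] ≈ 17.780.

E[X] = C(40,7)·2^(1−C(7,2)) = 2330445/131072 ≈ 17.780.


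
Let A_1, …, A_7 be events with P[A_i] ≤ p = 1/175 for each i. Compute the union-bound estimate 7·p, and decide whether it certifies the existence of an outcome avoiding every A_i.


Union bound: P[∪_{i=1}^{7} A_i] ≤ Σ_i P[A_i] ≤ 7·p = 7·(1/175) = 1/25.
Numerically: 1/25 ≈ 0.04000.
Is 1/25 < 1? YES.
Since P[∪ A_i] ≤ 1/25 < 1, the complement has P[∩ A_i^c] ≥ 1 − 1/25 = 24/25 > 0, so some outcome avoids every A_i.

7·p = 1/25 ≈ 0.04000; existence CERTIFIED by the union bound.


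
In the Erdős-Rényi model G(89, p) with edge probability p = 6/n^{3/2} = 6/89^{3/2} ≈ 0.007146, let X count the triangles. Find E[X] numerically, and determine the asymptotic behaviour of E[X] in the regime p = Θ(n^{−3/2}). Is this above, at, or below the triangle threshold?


Number of potential triangles: C(89, 3) = 113564.
Each occurs with probability p³ ≈ (0.007146)³ ≈ 3.649209e-07.
By linearity: E[X] = C(89, 3)·p³ ≈ 113564 · 3.649209e-07 ≈ 0.0414.
Since α = 3/2 > 1, p = c/n^{3/2} = o(1/n) is below the triangle threshold p ~ 1/n. Asymptotically E[X] ~ (c³/6)·n^{3(1−α)} = (6³/6)·n^{-1.5} → 0, so by Markov's inequality G has no triangles w.h.p.

E[X] ≈ 0.0414; in regime p = Θ(1/n^{3/2}) E[X] tends to 0 (below the triangle threshold p ~ 1/n).


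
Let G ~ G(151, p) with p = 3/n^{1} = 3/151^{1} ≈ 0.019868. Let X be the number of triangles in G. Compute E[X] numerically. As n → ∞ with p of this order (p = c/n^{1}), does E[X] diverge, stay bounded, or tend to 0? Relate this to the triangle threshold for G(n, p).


Number of potential triangles: C(151, 3) = 562475.
Each occurs with probability p³ ≈ (0.019868)³ ≈ 7.8421099e-06.
By linearity: E[X] = C(151, 3)·p³ ≈ 562475 · 7.8421099e-06 ≈ 4.41099.
Here α = 1, so p = 3/n is exactly at the triangle threshold p ~ 1/n. Asymptotically E[X] → c³/6 = 3³/6 = 9/2 ≈ 4.50000, a bounded constant. In this regime the triangle count is asymptotically Poisson(c³/6).

E[X] ≈ 4.41099; in regime p = Θ(1/n^{1}) E[X] stays bounded (at the triangle threshold p ~ 1/n).


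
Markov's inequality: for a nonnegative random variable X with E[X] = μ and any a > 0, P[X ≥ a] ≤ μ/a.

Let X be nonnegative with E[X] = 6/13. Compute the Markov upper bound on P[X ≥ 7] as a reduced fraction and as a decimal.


μ = E[X] = 6/13, a = 7.
Markov: P[X ≥ 7] ≤ μ/a = (6/13)/7 = 6/91.
Numerically: ≈ 0.065934.
(Since a = 7 > μ = 0.461538, the bound 6/91 is < 1 and informative.)

P[X ≥ 7] ≤ 6/91 ≈ 0.065934.


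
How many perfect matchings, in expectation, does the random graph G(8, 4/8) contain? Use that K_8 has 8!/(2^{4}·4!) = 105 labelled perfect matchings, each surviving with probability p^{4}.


K_8 has 8!/(2^{4}·4!) = 105 labelled perfect matchings.
For each such perfect matching H, let X_H = 1 if all 4 edges of H are present in G. Then P[X_H = 1] = p^{4} = (1/2)^{4} = 1/16.
By linearity of expectation: E[X] = Σ_H E[X_H] = 105 · p^{4} = 105 · 1/16 = 105/16.
Numerically: E[X] ≈ 6.5625.

E[X] = 105 · (1/2)^{4} = 105/16 ≈ 6.5625.


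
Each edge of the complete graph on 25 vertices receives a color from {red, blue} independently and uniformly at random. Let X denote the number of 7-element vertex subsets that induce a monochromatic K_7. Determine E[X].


Let X = Σ_S X_S over the C(25, 7) = 480700 subsets S of size 7, where X_S = 1 if the K_7 on S is monochromatic.
For a fixed S, the K_7 on S has C(7, 2) = 21 edges. P[all 21 edges red] = (1/2)^21, and likewise for blue, so P[monochromatic] = 2·(1/2)^21 = 2^{1 − 21} = 1/1048576.
By linearity: E[X] = C(25, 7) · 2^{1 − 21} = 480700 · 1/1048576 = 120175/262144.
Numerically: E[X] ≈ 0.458.

E[X] = C(25,7)·2^(1−C(7,2)) = 120175/262144 ≈ 0.458.


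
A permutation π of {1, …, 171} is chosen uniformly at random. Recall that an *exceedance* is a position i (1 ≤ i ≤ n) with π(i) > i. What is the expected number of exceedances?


Write X = Σ_{i=1}^{171} X_i, where X_i = 1_{π(i) > i}.
For each fixed i, π(i) is uniform over {1, …, 171} (marginal of a uniform permutation), so P[π(i) > i] = (n − i)/n. Summing: Σ_{i=1}^{171} (n − i)/n = (0 + 1 + … + 170)/171 = 171(171 − 1)/(2·171) = (171 − 1)/2.
Hence E[X] = Σ_{i=1}^{171} (171 − i)/171 = 85 ≈ 85.00000.

E[X] = 85 = 85.00000.


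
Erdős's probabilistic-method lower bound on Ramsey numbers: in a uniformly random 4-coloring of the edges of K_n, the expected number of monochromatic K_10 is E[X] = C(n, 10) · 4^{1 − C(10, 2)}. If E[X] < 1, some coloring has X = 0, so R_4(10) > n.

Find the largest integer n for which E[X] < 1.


We need C(n, 10) · 4^{1 − 45} < 1, i.e. C(n, 10) < 4^{45 − 1} = 309485009821345068724781056.
Check values of n near the boundary:
  n = 2021: C(2021, 10) = 306347841644770462864800616; 306347841644770462864800616 < 309485009821345068724781056? YES
  n = 2022: C(2022, 10) = 307870445231474093395937796; 307870445231474093395937796 < 309485009821345068724781056? YES
  n = 2023: C(2023, 10) = 309399856285778485315440716; 309399856285778485315440716 < 309485009821345068724781056? YES
  n = 2024: C(2024, 10) = 310936101848269937576192656; 310936101848269937576192656 < 309485009821345068724781056? NO
  n = 2025: C(2025, 10) = 312479209053472269772600560; 312479209053472269772600560 < 309485009821345068724781056? NO
  n = 2026: C(2026, 10) = 314029205130126398094885285; 314029205130126398094885285 < 309485009821345068724781056? NO
The largest n with C(n, 10) < 309485009821345068724781056 is n = 2023 (where E[X] = 77349964071444621328860179/77371252455336267181195264 ≈ 0.9997249). Hence R_4(10) > 2023, i.e. R_4(10) ≥ 2024.

Largest n = 2023; hence R_4(10) > 2023.


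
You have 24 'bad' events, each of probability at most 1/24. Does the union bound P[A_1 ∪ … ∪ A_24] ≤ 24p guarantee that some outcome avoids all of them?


Union bound: P[∪_{i=1}^{24} A_i] ≤ Σ_i P[A_i] ≤ 24·p = 24·(1/24) = 1.
Numerically: 1 ≈ 1.0000000.
Is 1 < 1? NO.
Since the bound 1 is ≥ 1, the union bound is uninformative here; it does NOT by itself certify existence.

24·p = 1 ≈ 1.0000000; existence NOT certified by the union bound.


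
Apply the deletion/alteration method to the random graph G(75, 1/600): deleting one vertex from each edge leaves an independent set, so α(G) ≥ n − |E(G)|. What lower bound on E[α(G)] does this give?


E[|E(G)|] = C(75, 2)·p = 2775 · (1/600) = 37/8.
E[α(G)] ≥ n − E[|E(G)|] = 75 − 37/8 = 563/8.
Numerically: ≈ 70.37500.
(This is only a lower bound; the true E[α(G)] may be larger.)

E[α(G)] ≥ 563/8 ≈ 70.37500.


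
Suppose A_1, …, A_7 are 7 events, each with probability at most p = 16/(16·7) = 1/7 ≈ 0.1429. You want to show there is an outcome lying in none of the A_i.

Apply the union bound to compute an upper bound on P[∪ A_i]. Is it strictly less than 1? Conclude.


Union bound: P[∪_{i=1}^{7} A_i] ≤ Σ_i P[A_i] ≤ 7·p = 7·(1/7) = 1.
Numerically: 1 ≈ 1.0000.
Is 1 < 1? NO.
Since the bound 1 is ≥ 1, the union bound is uninformative here; it does NOT by itself certify existence.

7·p = 1 ≈ 1.0000; existence NOT certified by the union bound.
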